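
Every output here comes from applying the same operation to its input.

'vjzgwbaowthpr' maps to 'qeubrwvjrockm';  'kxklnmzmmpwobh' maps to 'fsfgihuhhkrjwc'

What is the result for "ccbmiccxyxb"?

xxwhdxxstsw

The rule is to shift every letter 5 places backward in the alphabet (wrapping around).
So "ccbmiccxyxb" becomes "xxwhdxxstsw".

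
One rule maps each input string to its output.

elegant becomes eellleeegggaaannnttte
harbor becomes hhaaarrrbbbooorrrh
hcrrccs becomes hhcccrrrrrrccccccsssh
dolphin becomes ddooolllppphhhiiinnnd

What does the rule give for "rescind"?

rreeesssccciiinnndddr

The pattern: repeat every character 3 times, then move the first character to the end.
"rescind" → "rrreeesssccciiinnnddd" → "rreeesssccciiinnndddr".
(Check on "hcrrccs": → "hhhcccrrrrrrccccccsss" → "hhcccrrrrrrccccccsssh" ✓)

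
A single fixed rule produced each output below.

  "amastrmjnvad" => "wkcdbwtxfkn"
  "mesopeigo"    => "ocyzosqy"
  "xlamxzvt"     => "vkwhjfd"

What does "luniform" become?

exspybw

What's happening: shift every letter 10 places forward in the alphabet (wrapping around), then delete the first character.
For "luniform", step one produces "vexspybw"; step two turns that into "exspybw".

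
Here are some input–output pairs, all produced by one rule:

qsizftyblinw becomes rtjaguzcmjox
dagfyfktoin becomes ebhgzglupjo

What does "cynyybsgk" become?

dzozzcthl

The rule is to shift every letter 1 place forward in the alphabet (wrapping around).
On "cynyybsgk" that produces "dzozzcthl".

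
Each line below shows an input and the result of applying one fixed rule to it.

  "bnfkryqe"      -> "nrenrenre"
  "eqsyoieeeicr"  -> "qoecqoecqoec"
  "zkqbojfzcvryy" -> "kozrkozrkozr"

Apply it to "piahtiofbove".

itfvitfvitfv

What's happening: keep one character in every 3, starting at position 2 (positions 2nd, 5th, 8th, ...), then write the whole string 3 times in a row.
Starting from "piahtiofbove": after the first operation, "itfv"; after the second, "itfvitfvitfv".
(Check on "bnfkryqe": → "nre" → "nrenrenre" ✓)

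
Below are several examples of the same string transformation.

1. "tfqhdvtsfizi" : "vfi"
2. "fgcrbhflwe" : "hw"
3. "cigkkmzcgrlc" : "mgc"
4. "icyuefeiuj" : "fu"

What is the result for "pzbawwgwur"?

wu

The pattern: delete the first 3 characters, then keep one character in every 3, starting at position 3 (positions 3rd, 6th, 9th, ...).
On "pzbawwgwur": the first step gives "awwgwur", and the second then gives "wu".
(Check on "fgcrbhflwe": → "rbhflwe" → "hw" ✓)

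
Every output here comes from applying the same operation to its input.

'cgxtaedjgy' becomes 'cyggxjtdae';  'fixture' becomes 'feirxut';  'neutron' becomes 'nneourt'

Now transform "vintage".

veignat

In each case the input is transformed by: take characters alternately from the front and the back (1st, last, 2nd, 2nd-last, ...).
Doing the same to "vintage": "veignat".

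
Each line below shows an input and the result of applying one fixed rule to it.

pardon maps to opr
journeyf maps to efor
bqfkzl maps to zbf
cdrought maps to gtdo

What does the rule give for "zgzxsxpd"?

xdgx

Each output is the input with this applied: swap the front and back halves of the string, then keep every other character starting from the second (positions 2nd, 4th, 6th, ...).
"zgzxsxpd" → "xdgx".
(Check on "bqfkzl": → "kzlbqf" → "zbf" ✓)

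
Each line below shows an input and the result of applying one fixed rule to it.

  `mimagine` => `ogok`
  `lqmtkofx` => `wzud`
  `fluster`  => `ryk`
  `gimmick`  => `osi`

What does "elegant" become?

The transformation: shift every letter 6 places forward in the alphabet (wrapping around), then keep every other character starting from the second (positions 2nd, 4th, 6th, ...).
On "elegant": the first step gives "krkmgtz", and the second then gives "rmt".
(Check on "lqmtkofx": → "rwszquld" → "wzud" ✓)

rmt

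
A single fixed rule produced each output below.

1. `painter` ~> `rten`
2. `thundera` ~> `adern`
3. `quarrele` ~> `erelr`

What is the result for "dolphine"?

The pattern: delete the first 3 characters, then swap the first and last characters.
"dolphine" → "ehinp".

ehinp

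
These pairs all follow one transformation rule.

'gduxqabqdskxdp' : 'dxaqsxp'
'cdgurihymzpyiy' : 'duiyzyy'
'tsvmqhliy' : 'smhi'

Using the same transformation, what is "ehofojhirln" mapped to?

Looking at the pairs, the operation is to keep every other character starting from the second (positions 2nd, 4th, 6th, ...).
For "ehofojhirln" the result is "hfjil".

hfjil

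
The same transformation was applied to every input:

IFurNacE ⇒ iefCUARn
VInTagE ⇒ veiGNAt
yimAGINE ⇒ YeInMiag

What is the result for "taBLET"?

In each case the input is transformed by: take characters alternately from the front and the back (1st, last, 2nd, 2nd-last, ...), then flip the case of every letter.
Doing the same to "taBLET": "TtAebl".

TtAebl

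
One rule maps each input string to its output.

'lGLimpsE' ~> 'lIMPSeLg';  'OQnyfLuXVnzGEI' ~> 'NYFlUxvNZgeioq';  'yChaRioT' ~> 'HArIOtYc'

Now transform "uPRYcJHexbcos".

ryCjhEXBCOSUp

Each output is the input with this applied: flip the case of every letter, then move the first 2 characters to the end (rotate left by 2).
On "uPRYcJHexbcos": the first step gives "UpryCjhEXBCOS", and the second then gives "ryCjhEXBCOSUp".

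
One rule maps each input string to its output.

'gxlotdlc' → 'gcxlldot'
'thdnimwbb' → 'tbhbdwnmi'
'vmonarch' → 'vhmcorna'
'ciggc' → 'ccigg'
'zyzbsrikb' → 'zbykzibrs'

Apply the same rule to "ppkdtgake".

pepkkadgt

Looking at the pairs, the operation is to take characters alternately from the front and the back (1st, last, 2nd, 2nd-last, ...).
On "ppkdtgake" that produces "pepkkadgt".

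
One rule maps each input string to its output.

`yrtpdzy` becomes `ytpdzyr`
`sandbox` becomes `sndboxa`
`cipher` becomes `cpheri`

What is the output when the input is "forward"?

frwardo

Looking at the pairs, the operation is to move the first character to the end, then swap the first and last characters.
Applying both steps to "forward": "orwardf", then "frwardo".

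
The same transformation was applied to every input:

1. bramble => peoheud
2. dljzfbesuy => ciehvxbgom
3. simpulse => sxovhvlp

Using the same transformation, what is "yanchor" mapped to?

fkrubdq

Rule — move the first 3 characters to the end (rotate left by 3), then shift every letter 3 places forward in the alphabet (wrapping around).
Working it through for "yanchor": intermediate "choryan", final "fkrubdq".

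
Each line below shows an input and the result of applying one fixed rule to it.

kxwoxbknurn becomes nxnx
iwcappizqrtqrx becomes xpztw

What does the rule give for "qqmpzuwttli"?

iztq

In each case the input is transformed by: keep one character in every 3, starting at position 2 (positions 2nd, 5th, 8th, ...), then swap the first and last characters.
Starting from "qqmpzuwttli": after the first operation, "qzti"; after the second, "iztq".
(Check on "kxwoxbknurn": → "xxnn" → "nxnx" ✓)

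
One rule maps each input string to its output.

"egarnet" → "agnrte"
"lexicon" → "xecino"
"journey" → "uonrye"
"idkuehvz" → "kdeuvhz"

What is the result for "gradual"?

In each case the input is transformed by: delete the first character, then swap each adjacent pair of characters (1↔2, 3↔4, ...).
Starting from "gradual": after the first operation, "radual"; after the second, "arudla".

arudla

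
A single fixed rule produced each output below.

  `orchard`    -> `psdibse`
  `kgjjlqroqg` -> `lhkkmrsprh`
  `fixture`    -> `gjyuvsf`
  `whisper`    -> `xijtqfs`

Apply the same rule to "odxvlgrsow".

peywmhstpx

Looking at the pairs, the operation is to shift every letter 1 place forward in the alphabet (wrapping around).
Doing the same to "odxvlgrsow": "peywmhstpx".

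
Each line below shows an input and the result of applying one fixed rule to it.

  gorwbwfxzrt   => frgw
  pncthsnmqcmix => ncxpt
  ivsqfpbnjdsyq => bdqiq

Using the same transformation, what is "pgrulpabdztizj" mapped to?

azzpu

What's happening: keep one character in every 3, starting at position 1 (positions 1st, 4th, 7th, ...), then move the first 2 characters to the end (rotate left by 2).
Working it through for "pgrulpabdztizj": intermediate "puazz", final "azzpu".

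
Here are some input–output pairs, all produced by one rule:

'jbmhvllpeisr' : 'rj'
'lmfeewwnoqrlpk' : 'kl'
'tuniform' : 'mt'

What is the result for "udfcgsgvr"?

The transformation: move the first character to the end, then keep only the last 2 characters.
Starting from "udfcgsgvr": after the first operation, "dfcgsgvru"; after the second, "ru".

ru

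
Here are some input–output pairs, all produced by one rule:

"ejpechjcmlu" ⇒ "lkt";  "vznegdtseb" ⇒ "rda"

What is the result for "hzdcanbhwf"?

gve

In each case the input is transformed by: shift every letter 1 place backward in the alphabet (wrapping around), then keep only the last 3 characters.
For "hzdcanbhwf", step one produces "gycbzmagve"; step two turns that into "gve".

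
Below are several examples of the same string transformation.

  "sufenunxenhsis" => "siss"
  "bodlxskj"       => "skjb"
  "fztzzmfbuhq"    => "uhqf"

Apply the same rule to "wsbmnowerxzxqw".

xqww

What's happening: move the last 3 characters to the front (rotate right by 3), then keep only the first 4 characters.
For "wsbmnowerxzxqw", step one produces "xqwwsbmnowerxz"; step two turns that into "xqww".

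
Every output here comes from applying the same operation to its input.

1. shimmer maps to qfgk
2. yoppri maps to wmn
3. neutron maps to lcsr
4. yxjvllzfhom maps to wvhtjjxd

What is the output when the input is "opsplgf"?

mnqn

In each case the input is transformed by: delete the last 3 characters, then shift every letter 2 places backward in the alphabet (wrapping around).
On "opsplgf" that produces "mnqn".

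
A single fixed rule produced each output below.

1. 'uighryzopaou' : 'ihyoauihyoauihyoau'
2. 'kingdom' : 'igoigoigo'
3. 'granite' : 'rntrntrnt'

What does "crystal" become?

rsarsarsa

Rule — keep every other character starting from the second (positions 2nd, 4th, 6th, ...), then write the whole string 3 times in a row.
On "crystal": the first step gives "rsa", and the second then gives "rsarsarsa".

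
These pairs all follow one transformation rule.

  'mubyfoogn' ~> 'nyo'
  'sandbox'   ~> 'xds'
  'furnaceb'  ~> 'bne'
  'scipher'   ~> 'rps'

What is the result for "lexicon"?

In each case the input is transformed by: swap the first and last characters, then keep one character in every 3, starting at position 1 (positions 1st, 4th, 7th, ...).
For "lexicon", step one produces "nexicol"; step two turns that into "nil".

nil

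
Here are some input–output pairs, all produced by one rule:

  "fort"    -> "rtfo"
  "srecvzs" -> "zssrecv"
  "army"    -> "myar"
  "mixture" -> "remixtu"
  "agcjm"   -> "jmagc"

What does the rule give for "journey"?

eyjourn

Rule — move the last 2 characters to the front (rotate right by 2).
Doing the same to "journey": "eyjourn".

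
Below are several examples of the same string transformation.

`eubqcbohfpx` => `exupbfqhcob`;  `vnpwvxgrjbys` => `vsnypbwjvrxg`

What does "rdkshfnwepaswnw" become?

Looking at the pairs, the operation is to take characters alternately from the front and the back (1st, last, 2nd, 2nd-last, ...).
"rdkshfnwepaswnw" → "rwdnkwsshafpnew".

rwdnkwsshafpnew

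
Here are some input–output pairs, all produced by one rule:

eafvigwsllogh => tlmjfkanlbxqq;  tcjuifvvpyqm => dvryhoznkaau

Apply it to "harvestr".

Looking at the pairs, the operation is to move the last 3 characters to the front (rotate right by 3), then shift every letter 5 places forward in the alphabet (wrapping around).
Working it through for "harvestr": intermediate "strharve", final "xywmfwaj".

xywmfwaj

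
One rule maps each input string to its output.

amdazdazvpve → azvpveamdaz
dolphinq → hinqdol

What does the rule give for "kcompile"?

pilekco

The transformation: swap the front and back halves of the string, then delete the last character.
Starting from "kcompile": after the first operation, "pilekcom"; after the second, "pilekco".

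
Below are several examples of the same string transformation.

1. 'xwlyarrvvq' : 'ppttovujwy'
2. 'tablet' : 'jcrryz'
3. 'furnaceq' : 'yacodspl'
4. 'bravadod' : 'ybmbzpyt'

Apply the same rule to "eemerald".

pyjbcckc

Looking at the pairs, the operation is to swap the front and back halves of the string, then shift every letter 2 places backward in the alphabet (wrapping around).
Applying both steps to "eemerald": "raldeeme", then "pyjbcckc".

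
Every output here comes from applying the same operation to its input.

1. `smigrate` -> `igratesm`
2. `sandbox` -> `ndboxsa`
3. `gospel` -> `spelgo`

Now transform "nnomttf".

omttfnn

What's happening: move the first 2 characters to the end (rotate left by 2).
"nnomttf" → "omttfnn".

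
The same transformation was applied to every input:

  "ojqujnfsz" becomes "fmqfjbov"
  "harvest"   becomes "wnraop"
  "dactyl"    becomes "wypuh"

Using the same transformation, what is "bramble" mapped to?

nwixha

The pattern: delete the first character, then shift every letter 4 places backward in the alphabet (wrapping around).
Working it through for "bramble": intermediate "ramble", final "nwixha".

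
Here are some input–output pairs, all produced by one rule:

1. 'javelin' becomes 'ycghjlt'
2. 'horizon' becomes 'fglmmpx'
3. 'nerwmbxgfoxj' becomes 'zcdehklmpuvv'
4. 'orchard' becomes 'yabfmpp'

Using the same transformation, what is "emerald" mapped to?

What's happening: sort the characters into alphabetical order, then shift every letter 2 places backward in the alphabet (wrapping around).
Starting from "emerald": after the first operation, "adeelmr"; after the second, "ybccjkp".
(Check on "javelin": → "aeijlnv" → "ycghjlt" ✓)

ybccjkp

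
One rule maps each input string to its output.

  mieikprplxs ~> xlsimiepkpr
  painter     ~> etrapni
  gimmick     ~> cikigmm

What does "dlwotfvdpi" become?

What's happening: swap each adjacent pair of characters (1↔2, 3↔4, ...), then move the last 3 characters to the front (rotate right by 3).
Starting from "dlwotfvdpi": after the first operation, "ldowftdvip"; after the second, "vipldowftd".

vipldowftd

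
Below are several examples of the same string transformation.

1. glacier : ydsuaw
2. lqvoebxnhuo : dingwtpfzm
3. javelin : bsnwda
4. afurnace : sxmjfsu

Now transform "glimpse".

ydaehk

The pattern: delete the last character, then shift every letter 8 places backward in the alphabet (wrapping around).
Applying both steps to "glimpse": "glimps", then "ydaehk".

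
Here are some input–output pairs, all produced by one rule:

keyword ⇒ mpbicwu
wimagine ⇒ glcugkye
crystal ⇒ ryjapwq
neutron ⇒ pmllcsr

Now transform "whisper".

ncpufgq

The rule is to move the last 3 characters to the front (rotate right by 3), then shift every letter 2 places backward in the alphabet (wrapping around).
Starting from "whisper": after the first operation, "perwhis"; after the second, "ncpufgq".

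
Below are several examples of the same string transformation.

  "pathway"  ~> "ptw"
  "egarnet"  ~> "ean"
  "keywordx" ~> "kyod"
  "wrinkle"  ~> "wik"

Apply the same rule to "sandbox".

Each output is the input with this applied: swap each adjacent pair of characters (1↔2, 3↔4, ...), then keep every other character starting from the second (positions 2nd, 4th, 6th, ...).
Starting from "sandbox": after the first operation, "asdnobx"; after the second, "snb".

snb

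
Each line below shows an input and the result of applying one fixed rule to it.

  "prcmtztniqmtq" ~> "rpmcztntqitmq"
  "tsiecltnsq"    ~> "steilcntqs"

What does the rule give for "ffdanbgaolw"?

ffadbnaglow

Rule — swap each adjacent pair of characters (1↔2, 3↔4, ...).
On "ffdanbgaolw" that produces "ffadbnaglow".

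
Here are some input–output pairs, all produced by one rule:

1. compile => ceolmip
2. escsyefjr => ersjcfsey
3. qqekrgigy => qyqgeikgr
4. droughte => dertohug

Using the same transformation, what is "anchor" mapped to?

The transformation: take characters alternately from the front and the back (1st, last, 2nd, 2nd-last, ...).
Doing the same to "anchor": "arnoch".

arnoch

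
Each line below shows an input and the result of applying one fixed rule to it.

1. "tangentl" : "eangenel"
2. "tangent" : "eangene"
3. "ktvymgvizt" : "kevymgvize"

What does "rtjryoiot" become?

The pattern: replace every "t" with "e".
Applying that to "rtjryoiot" gives "rejryoioe".

rejryoioe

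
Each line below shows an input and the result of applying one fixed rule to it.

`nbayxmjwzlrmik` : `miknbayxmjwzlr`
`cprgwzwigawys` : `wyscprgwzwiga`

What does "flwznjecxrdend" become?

endflwznjecxrd

In each case the input is transformed by: move the last 3 characters to the front (rotate right by 3).
Applying that to "flwznjecxrdend" gives "endflwznjecxrd".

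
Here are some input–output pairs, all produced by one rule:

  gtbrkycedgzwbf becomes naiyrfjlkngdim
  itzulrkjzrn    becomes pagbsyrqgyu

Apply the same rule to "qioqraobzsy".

xpvxyhvigzf

In each case the input is transformed by: shift every letter 7 places forward in the alphabet (wrapping around).
For "qioqraobzsy" the result is "xpvxyhvigzf".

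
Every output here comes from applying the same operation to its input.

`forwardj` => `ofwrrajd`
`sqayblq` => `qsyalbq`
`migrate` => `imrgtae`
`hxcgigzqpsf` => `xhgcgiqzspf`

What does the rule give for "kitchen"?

ikctehn

What's happening: swap each adjacent pair of characters (1↔2, 3↔4, ...).
So "kitchen" becomes "ikctehn".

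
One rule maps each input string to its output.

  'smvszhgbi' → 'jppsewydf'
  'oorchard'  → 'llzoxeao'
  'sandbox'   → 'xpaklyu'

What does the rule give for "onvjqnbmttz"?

Rule — shift every letter 3 places backward in the alphabet (wrapping around), then swap each adjacent pair of characters (1↔2, 3↔4, ...).
"onvjqnbmttz" → "lksgnkyjqqw" → "klgsknjyqqw".

klgsknjyqqw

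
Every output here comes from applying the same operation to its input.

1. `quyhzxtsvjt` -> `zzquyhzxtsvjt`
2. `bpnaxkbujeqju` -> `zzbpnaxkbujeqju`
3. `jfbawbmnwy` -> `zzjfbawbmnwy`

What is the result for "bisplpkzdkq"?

zzbisplpkzdkq

Each output is the input with this applied: prepend "zz".
Applying that to "bisplpkzdkq" gives "zzbisplpkzdkq".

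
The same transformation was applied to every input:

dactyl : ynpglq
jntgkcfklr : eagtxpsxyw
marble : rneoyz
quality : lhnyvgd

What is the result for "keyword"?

In each case the input is transformed by: shift every letter 13 places forward in the alphabet (wrapping around) — i.e. ROT13, then swap the first and last characters.
Applying both steps to "keyword": "xrljbeq", then "qrljbex".

qrljbex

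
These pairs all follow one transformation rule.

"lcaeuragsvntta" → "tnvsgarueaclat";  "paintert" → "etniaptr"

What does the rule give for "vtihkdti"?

dkhitvit

What's happening: reverse the string, then move the first 2 characters to the end (rotate left by 2).
For "vtihkdti", step one produces "itdkhitv"; step two turns that into "dkhitvit".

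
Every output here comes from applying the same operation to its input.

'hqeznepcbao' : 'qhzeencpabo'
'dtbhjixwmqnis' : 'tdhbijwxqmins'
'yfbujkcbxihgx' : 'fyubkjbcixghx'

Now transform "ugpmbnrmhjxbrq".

The pattern: swap each adjacent pair of characters (1↔2, 3↔4, ...).
So "ugpmbnrmhjxbrq" becomes "gumpnbmrjhbxqr".

gumpnbmrjhbxqr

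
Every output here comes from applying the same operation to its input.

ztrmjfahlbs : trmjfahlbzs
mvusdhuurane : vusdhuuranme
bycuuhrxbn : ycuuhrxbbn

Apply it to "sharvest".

harvesst

The transformation: swap the first and last characters, then move the first character to the end.
Starting from "sharvest": after the first operation, "tharvess"; after the second, "harvesst".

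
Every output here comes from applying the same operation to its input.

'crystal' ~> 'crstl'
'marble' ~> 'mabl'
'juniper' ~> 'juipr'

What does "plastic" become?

Rule — double every character, then keep one character in every 3, starting at position 1 (positions 1st, 4th, 7th, ...).
Applying both steps to "plastic": "ppllaassttiicc", then "plstc".

plstc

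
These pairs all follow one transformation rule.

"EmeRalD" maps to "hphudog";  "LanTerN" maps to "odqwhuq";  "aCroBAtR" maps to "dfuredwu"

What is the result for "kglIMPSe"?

The pattern: shift every letter 3 places forward in the alphabet (wrapping around), then convert every letter to lowercase.
So "kglIMPSe" becomes "njolpsvh".

njolpsvh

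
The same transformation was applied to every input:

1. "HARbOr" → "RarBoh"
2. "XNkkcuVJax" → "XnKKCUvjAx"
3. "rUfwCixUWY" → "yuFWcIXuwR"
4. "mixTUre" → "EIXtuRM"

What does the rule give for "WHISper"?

RhisPEw

The rule is to swap the first and last characters, then flip the case of every letter.
Starting from "WHISper": after the first operation, "rHISpeW"; after the second, "RhisPEw".
(Check on "mixTUre": → "eixTUrm" → "EIXtuRM" ✓)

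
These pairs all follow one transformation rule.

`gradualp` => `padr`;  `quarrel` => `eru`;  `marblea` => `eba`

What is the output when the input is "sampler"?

epa

Looking at the pairs, the operation is to keep every other character starting from the second (positions 2nd, 4th, 6th, ...), then reverse the string.
Applying that to "sampler" gives "epa".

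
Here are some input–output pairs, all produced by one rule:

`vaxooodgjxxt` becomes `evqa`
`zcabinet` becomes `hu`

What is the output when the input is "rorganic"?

yu

Rule — shift every letter 7 places forward in the alphabet (wrapping around), then keep one character in every 3, starting at position 3 (positions 3rd, 6th, 9th, ...).
Working it through for "rorganic": intermediate "yvynhupj", final "yu".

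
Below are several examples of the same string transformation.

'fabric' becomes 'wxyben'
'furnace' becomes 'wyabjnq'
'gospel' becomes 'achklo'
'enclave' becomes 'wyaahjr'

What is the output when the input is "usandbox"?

wxzjkoqt

Looking at the pairs, the operation is to sort the characters into alphabetical order, then shift every letter 4 places backward in the alphabet (wrapping around).
Starting from "usandbox": after the first operation, "abdnosux"; after the second, "wxzjkoqt".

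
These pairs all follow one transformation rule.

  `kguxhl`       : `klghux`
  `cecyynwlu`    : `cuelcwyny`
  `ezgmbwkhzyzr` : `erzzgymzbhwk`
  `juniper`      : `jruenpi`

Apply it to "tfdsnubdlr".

trflddsbnu

The pattern: take characters alternately from the front and the back (1st, last, 2nd, 2nd-last, ...).
"tfdsnubdlr" → "trflddsbnu".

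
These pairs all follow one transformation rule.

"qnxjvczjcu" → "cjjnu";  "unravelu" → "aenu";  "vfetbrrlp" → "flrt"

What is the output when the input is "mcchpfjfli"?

cffhi

The pattern: keep every other character starting from the second (positions 2nd, 4th, 6th, ...), then sort the characters into alphabetical order.
Doing the same to "mcchpfjfli": "cffhi".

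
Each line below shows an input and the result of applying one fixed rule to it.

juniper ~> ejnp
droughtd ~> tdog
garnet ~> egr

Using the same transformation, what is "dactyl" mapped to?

In each case the input is transformed by: move the last 2 characters to the front (rotate right by 2), then keep every other character starting from the first (positions 1st, 3rd, 5th, ...).
On "dactyl": the first step gives "yldact", and the second then gives "ydc".
(Check on "droughtd": → "tddrough" → "tdog" ✓)

ydc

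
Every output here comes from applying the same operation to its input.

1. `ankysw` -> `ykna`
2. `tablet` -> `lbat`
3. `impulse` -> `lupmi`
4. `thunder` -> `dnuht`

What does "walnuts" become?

Each output is the input with this applied: delete the last 2 characters, then reverse the string.
So "walnuts" becomes "unlaw".

unlaw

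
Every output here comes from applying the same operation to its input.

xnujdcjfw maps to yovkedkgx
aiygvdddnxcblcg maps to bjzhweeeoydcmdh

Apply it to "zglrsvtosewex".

ahmstwuptfxfy

Looking at the pairs, the operation is to shift every letter 1 place forward in the alphabet (wrapping around).
For "zglrsvtosewex" the result is "ahmstwuptfxfy".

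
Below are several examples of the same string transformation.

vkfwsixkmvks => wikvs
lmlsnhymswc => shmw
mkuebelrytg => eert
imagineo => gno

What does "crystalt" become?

The rule is to delete the first 3 characters, then keep every other character starting from the first (positions 1st, 3rd, 5th, ...).
For "crystalt", step one produces "stalt"; step two turns that into "sat".

sat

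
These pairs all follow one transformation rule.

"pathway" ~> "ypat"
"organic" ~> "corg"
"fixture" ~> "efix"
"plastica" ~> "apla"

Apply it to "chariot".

tcha

In each case the input is transformed by: move the first 3 characters to the end (rotate left by 3), then keep only the last 4 characters.
Applying both steps to "chariot": "riotcha", then "tcha".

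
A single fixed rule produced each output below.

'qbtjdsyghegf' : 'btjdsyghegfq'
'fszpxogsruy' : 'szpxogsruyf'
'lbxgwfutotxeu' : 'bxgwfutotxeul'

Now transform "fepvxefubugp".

What's happening: move the first character to the end.
So "fepvxefubugp" becomes "epvxefubugpf".

epvxefubugpf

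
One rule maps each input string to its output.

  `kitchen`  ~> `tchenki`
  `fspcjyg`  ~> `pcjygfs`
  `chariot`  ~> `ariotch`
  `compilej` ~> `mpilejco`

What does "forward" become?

rwardfo

The pattern: move the first 2 characters to the end (rotate left by 2).
"forward" → "rwardfo".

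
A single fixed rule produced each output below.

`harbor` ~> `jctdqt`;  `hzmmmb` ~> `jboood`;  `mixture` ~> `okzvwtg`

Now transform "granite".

Each output is the input with this applied: shift every letter 2 places forward in the alphabet (wrapping around).
Applying that to "granite" gives "itcpkvg".

itcpkvg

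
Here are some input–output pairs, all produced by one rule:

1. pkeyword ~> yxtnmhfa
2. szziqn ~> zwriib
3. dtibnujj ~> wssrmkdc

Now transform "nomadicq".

What's happening: shift every letter 9 places forward in the alphabet (wrapping around), then sort the characters into reverse alphabetical order.
On "nomadicq": the first step gives "wxvjmrlz", and the second then gives "zxwvrmlj".

zxwvrmlj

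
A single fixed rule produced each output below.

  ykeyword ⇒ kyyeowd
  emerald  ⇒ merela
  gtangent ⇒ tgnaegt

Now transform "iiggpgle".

iigggpe

What's happening: swap each adjacent pair of characters (1↔2, 3↔4, ...), then delete the last character.
Working it through for "iiggpgle": intermediate "iigggpel", final "iigggpe".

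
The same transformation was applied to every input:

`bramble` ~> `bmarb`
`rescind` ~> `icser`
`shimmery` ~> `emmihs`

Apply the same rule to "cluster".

tsulc

Rule — reverse the string, then delete the first 2 characters.
Applying that to "cluster" gives "tsulc".
(Check on "bramble": → "elbmarb" → "bmarb" ✓)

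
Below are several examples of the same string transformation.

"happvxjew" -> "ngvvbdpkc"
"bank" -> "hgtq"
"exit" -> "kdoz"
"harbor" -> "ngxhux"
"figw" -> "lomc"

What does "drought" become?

jxuamnz

Looking at the pairs, the operation is to shift every letter 6 places forward in the alphabet (wrapping around).
On "drought" that produces "jxuamnz".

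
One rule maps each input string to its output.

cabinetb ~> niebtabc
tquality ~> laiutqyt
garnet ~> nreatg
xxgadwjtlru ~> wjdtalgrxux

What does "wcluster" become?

The rule is to take characters alternately from the front and the back (1st, last, 2nd, 2nd-last, ...), then reverse the string.
Applying both steps to "wcluster": "wrceltus", then "sutlecrw".

sutlecrw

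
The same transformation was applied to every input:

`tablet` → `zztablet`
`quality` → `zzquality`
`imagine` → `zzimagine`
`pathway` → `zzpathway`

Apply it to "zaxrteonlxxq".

zzzaxrteonlxxq

The pattern: prepend "zz".
Doing the same to "zaxrteonlxxq": "zzzaxrteonlxxq".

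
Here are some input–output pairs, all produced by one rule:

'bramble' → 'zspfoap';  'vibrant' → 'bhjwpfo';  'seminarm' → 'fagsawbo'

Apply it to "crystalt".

zhqfmgho

Rule — move the last 2 characters to the front (rotate right by 2), then shift every letter 12 places backward in the alphabet (wrapping around).
For "crystalt", step one produces "ltcrysta"; step two turns that into "zhqfmgho".
(Check on "seminarm": → "rmsemina" → "fagsawbo" ✓)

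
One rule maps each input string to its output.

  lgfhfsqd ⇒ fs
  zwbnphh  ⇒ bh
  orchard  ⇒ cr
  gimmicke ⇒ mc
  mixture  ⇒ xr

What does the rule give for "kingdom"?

no

In each case the input is transformed by: keep one character in every 3, starting at position 3 (positions 3rd, 6th, 9th, ...).
"kingdom" → "no".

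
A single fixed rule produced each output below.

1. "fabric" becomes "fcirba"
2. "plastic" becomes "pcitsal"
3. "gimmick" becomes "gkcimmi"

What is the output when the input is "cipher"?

crehpi

Rule — reverse the string, then move the last character to the front.
"cipher" → "crehpi".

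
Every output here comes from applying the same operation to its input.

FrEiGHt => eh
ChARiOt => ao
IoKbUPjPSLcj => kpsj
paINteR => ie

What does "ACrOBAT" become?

What's happening: keep one character in every 3, starting at position 3 (positions 3rd, 6th, 9th, ...), then convert every letter to lowercase.
On "ACrOBAT" that produces "ra".
(Check on "ChARiOt": → "AO" → "ao" ✓)

ra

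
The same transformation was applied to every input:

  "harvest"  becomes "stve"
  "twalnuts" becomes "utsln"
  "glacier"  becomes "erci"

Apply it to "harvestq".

The rule is to delete the first 3 characters, then move the first 2 characters to the end (rotate left by 2).
"harvestq" → "vestq" → "stqve".

stqve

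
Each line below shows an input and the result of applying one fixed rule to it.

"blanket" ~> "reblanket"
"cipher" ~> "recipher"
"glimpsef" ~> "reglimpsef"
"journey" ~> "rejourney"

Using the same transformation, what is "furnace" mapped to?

refurnace

The transformation: prepend "re".
For "furnace" the result is "refurnace".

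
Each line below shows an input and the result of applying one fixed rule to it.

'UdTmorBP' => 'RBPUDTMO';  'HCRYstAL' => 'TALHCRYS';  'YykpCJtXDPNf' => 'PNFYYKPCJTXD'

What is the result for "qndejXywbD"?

The rule is to move the last 3 characters to the front (rotate right by 3), then convert every letter to uppercase.
So "qndejXywbD" becomes "WBDQNDEJXY".

WBDQNDEJXY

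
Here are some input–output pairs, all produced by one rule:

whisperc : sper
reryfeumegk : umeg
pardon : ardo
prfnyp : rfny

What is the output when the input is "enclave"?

The transformation: move the last character to the front, then keep only the last 4 characters.
For "enclave", step one produces "eenclav"; step two turns that into "clav".

clav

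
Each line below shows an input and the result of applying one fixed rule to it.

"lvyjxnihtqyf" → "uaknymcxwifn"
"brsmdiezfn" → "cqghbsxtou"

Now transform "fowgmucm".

Looking at the pairs, the operation is to move the last character to the front, then shift every letter 11 places backward in the alphabet (wrapping around).
On "fowgmucm": the first step gives "mfowgmuc", and the second then gives "budlvbjr".

budlvbjr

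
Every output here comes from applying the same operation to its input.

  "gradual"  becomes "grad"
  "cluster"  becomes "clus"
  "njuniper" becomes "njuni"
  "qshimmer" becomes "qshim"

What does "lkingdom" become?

lking

The rule is to delete the last 3 characters.
Applying that to "lkingdom" gives "lking".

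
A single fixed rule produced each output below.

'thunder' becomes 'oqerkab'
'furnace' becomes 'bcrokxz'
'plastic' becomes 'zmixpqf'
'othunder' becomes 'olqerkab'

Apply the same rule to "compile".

Rule — shift every letter 3 places backward in the alphabet (wrapping around), then move the last character to the front.
Applying both steps to "compile": "zljmfib", then "bzljmfi".
(Check on "thunder": → "qerkabo" → "oqerkab" ✓)

bzljmfi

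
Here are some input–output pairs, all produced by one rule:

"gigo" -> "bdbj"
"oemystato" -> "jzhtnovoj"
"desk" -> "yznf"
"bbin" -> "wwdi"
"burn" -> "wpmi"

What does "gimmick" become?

bdhhdxf

In each case the input is transformed by: shift every letter 5 places backward in the alphabet (wrapping around).
On "gimmick" that produces "bdhhdxf".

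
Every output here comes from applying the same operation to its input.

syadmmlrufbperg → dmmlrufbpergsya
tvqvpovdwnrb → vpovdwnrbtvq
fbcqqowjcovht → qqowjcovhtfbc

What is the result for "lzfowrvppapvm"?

The transformation: move the first 3 characters to the end (rotate left by 3).
Applying that to "lzfowrvppapvm" gives "owrvppapvmlzf".

owrvppapvmlzf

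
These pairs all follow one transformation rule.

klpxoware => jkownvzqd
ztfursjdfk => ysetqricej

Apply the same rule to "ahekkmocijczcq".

zgdjjlnbhibybp

What's happening: shift every letter 1 place backward in the alphabet (wrapping around).
On "ahekkmocijczcq" that produces "zgdjjlnbhibybp".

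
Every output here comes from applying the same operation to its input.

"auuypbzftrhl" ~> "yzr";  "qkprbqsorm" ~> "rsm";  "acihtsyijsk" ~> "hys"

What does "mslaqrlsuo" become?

What's happening: delete the first 3 characters, then keep one character in every 3, starting at position 1 (positions 1st, 4th, 7th, ...).
For "mslaqrlsuo", step one produces "aqrlsuo"; step two turns that into "alo".

alo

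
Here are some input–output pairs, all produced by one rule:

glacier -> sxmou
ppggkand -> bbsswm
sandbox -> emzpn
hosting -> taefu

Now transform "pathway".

In each case the input is transformed by: shift every letter 12 places forward in the alphabet (wrapping around), then delete the last 2 characters.
"pathway" → "bmftimk" → "bmfti".

bmfti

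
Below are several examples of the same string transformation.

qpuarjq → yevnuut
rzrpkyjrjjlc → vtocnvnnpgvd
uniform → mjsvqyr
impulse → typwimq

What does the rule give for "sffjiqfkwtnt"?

In each case the input is transformed by: move the first 2 characters to the end (rotate left by 2), then shift every letter 4 places forward in the alphabet (wrapping around).
For "sffjiqfkwtnt", step one produces "fjiqfkwtntsf"; step two turns that into "jnmujoaxrxwj".

jnmujoaxrxwj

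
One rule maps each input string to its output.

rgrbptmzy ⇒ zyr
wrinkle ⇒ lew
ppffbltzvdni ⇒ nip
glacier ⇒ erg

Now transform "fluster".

Looking at the pairs, the operation is to move the last 2 characters to the front (rotate right by 2), then keep only the first 3 characters.
Starting from "fluster": after the first operation, "erflust"; after the second, "erf".

erf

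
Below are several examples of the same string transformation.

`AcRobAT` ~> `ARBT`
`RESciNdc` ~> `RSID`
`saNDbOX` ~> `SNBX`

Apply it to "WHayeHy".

Looking at the pairs, the operation is to keep every other character starting from the first (positions 1st, 3rd, 5th, ...), then convert every letter to uppercase.
Working it through for "WHayeHy": intermediate "Waey", final "WAEY".

WAEY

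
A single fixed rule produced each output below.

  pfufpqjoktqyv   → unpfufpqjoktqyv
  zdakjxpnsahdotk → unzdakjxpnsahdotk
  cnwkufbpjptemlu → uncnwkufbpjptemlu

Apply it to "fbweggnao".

The transformation: prepend "un".
"fbweggnao" → "unfbweggnao".

unfbweggnao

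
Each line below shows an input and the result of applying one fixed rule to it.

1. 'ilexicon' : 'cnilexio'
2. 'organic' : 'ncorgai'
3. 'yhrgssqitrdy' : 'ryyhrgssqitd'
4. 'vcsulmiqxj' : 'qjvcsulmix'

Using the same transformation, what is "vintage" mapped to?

Looking at the pairs, the operation is to move the last 2 characters to the front (rotate right by 2), then swap the first and last characters.
Working it through for "vintage": intermediate "gevinta", final "aevintg".

aevintg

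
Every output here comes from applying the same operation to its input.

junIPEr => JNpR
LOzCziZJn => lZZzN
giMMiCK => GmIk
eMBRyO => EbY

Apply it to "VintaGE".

What's happening: keep every other character starting from the first (positions 1st, 3rd, 5th, ...), then flip the case of every letter.
Starting from "VintaGE": after the first operation, "VnaE"; after the second, "vNAe".
(Check on "giMMiCK": → "gMiK" → "GmIk" ✓)

vNAe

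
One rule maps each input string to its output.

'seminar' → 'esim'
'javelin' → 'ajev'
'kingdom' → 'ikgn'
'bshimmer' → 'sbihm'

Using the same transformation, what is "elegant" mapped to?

The transformation: swap each adjacent pair of characters (1↔2, 3↔4, ...), then delete the last 3 characters.
Starting from "elegant": after the first operation, "legenat"; after the second, "lege".

lege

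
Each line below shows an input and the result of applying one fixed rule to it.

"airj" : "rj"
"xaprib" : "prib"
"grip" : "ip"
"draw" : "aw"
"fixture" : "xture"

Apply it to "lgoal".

oal

In each case the input is transformed by: delete the first 2 characters.
So "lgoal" becomes "oal".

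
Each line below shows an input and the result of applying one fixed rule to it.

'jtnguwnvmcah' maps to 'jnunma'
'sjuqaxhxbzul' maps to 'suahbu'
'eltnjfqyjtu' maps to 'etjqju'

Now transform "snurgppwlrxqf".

sugplxf

The transformation: keep every other character starting from the first (positions 1st, 3rd, 5th, ...).
"snurgppwlrxqf" → "sugplxf".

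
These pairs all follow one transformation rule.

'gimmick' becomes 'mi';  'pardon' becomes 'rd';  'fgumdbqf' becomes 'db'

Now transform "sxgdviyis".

iy

Rule — move the last 2 characters to the front (rotate right by 2), then keep only the last 2 characters.
Starting from "sxgdviyis": after the first operation, "issxgdviy"; after the second, "iy".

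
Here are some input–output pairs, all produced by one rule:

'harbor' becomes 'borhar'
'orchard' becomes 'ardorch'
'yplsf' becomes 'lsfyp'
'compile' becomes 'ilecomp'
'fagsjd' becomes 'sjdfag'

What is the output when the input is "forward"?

ardforw

In each case the input is transformed by: move the last 3 characters to the front (rotate right by 3).
On "forward" that produces "ardforw".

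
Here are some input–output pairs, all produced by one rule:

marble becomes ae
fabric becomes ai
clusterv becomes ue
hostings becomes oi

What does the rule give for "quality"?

uai

The rule is to keep only the vowels.
Applying that to "quality" gives "uai".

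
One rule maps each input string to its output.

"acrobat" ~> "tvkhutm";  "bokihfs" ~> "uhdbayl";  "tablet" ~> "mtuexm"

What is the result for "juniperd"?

cngbixkw

The transformation: shift every letter 7 places backward in the alphabet (wrapping around).
So "juniperd" becomes "cngbixkw".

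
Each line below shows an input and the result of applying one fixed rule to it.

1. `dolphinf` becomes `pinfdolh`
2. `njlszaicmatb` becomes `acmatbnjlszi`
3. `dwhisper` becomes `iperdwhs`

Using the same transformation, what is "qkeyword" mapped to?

The pattern: swap the front and back halves of the string, then swap the first and last characters.
Applying both steps to "qkeyword": "wordqkey", then "yordqkew".

yordqkew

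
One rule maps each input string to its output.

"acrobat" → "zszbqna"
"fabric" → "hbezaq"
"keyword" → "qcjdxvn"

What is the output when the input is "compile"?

The transformation: shift every letter 1 place backward in the alphabet (wrapping around), then move the last 2 characters to the front (rotate right by 2).
"compile" → "bnlohkd" → "kdbnloh".

kdbnloh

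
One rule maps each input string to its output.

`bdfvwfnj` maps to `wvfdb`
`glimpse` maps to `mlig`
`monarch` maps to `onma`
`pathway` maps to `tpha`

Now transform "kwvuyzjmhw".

zywvukj

The rule is to delete the last 3 characters, then sort the characters into reverse alphabetical order.
"kwvuyzjmhw" → "kwvuyzj" → "zywvukj".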